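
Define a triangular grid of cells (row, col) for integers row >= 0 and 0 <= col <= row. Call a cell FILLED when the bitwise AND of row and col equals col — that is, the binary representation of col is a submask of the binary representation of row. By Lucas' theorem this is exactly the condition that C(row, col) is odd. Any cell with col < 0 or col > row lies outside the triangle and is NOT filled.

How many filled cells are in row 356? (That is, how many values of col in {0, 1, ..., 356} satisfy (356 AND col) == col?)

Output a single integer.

356 in binary = 101100100
popcount(356) = number of 1-bits in 101100100 = 4
A col c satisfies (356 AND c) == c iff every set bit of c is also set in 356; each of the 4 set bits of 356 can independently be on or off in c.
count = 2^4 = 16

Answer: 16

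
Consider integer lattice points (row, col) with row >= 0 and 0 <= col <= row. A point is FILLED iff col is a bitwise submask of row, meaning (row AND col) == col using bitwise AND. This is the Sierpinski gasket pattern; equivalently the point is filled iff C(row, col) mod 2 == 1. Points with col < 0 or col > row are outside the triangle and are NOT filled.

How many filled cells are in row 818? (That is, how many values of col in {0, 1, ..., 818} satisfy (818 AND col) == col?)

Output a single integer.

Answer: 32

Derivation:
818 in binary = 1100110010
popcount(818) = number of 1-bits in 1100110010 = 5
A col c satisfies (818 AND c) == c iff every set bit of c is also set in 818; each of the 5 set bits of 818 can independently be on or off in c.
count = 2^5 = 32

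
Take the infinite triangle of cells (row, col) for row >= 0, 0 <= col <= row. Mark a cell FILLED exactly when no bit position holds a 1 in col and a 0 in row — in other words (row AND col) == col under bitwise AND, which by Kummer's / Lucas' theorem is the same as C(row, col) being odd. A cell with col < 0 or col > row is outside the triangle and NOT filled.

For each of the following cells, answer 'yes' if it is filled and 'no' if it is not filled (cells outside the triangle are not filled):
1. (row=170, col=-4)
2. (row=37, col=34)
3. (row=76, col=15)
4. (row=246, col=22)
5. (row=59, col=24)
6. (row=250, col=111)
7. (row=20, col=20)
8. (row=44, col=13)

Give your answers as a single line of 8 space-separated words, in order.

Answer: no no no yes yes no yes no

Derivation:
(170,-4): col outside [0, 170] -> not filled
(37,34): row=0b100101, col=0b100010, row AND col = 0b100000 = 32; 32 != 34 -> empty
(76,15): row=0b1001100, col=0b1111, row AND col = 0b1100 = 12; 12 != 15 -> empty
(246,22): row=0b11110110, col=0b10110, row AND col = 0b10110 = 22; 22 == 22 -> filled
(59,24): row=0b111011, col=0b11000, row AND col = 0b11000 = 24; 24 == 24 -> filled
(250,111): row=0b11111010, col=0b1101111, row AND col = 0b1101010 = 106; 106 != 111 -> empty
(20,20): row=0b10100, col=0b10100, row AND col = 0b10100 = 20; 20 == 20 -> filled
(44,13): row=0b101100, col=0b1101, row AND col = 0b1100 = 12; 12 != 13 -> empty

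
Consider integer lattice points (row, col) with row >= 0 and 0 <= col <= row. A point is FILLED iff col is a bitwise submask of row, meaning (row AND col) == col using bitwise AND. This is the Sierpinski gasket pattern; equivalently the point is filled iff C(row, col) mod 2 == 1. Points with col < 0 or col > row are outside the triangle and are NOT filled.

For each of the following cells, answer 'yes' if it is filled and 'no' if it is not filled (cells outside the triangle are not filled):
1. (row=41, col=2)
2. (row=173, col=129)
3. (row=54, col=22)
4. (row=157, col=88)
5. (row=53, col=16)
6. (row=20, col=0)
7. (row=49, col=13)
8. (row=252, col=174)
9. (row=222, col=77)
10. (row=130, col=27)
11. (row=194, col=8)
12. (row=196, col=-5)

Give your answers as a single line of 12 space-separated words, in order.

(41,2): row=0b101001, col=0b10, row AND col = 0b0 = 0; 0 != 2 -> empty
(173,129): row=0b10101101, col=0b10000001, row AND col = 0b10000001 = 129; 129 == 129 -> filled
(54,22): row=0b110110, col=0b10110, row AND col = 0b10110 = 22; 22 == 22 -> filled
(157,88): row=0b10011101, col=0b1011000, row AND col = 0b11000 = 24; 24 != 88 -> empty
(53,16): row=0b110101, col=0b10000, row AND col = 0b10000 = 16; 16 == 16 -> filled
(20,0): row=0b10100, col=0b0, row AND col = 0b0 = 0; 0 == 0 -> filled
(49,13): row=0b110001, col=0b1101, row AND col = 0b1 = 1; 1 != 13 -> empty
(252,174): row=0b11111100, col=0b10101110, row AND col = 0b10101100 = 172; 172 != 174 -> empty
(222,77): row=0b11011110, col=0b1001101, row AND col = 0b1001100 = 76; 76 != 77 -> empty
(130,27): row=0b10000010, col=0b11011, row AND col = 0b10 = 2; 2 != 27 -> empty
(194,8): row=0b11000010, col=0b1000, row AND col = 0b0 = 0; 0 != 8 -> empty
(196,-5): col outside [0, 196] -> not filled

Answer: no yes yes no yes yes no no no no no no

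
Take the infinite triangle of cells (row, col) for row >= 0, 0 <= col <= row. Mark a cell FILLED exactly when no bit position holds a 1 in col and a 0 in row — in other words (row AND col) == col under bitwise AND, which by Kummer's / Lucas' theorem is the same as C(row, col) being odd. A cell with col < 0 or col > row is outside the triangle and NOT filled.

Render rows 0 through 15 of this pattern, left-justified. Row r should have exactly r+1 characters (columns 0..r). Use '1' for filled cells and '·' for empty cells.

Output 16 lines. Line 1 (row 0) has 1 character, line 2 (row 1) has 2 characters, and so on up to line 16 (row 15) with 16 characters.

r0=0: 1
r1=1: 11
r2=10: 1·1
r3=11: 1111
r4=100: 1···1
r5=101: 11··11
r6=110: 1·1·1·1
r7=111: 11111111
r8=1000: 1·······1
r9=1001: 11······11
r10=1010: 1·1·····1·1
r11=1011: 1111····1111
r12=1100: 1···1···1···1
r13=1101: 11··11··11··11
r14=1110: 1·1·1·1·1·1·1·1
r15=1111: 1111111111111111

Answer: 1
11
1·1
1111
1···1
11··11
1·1·1·1
11111111
1·······1
11······11
1·1·····1·1
1111····1111
1···1···1···1
11··11··11··11
1·1·1·1·1·1·1·1
1111111111111111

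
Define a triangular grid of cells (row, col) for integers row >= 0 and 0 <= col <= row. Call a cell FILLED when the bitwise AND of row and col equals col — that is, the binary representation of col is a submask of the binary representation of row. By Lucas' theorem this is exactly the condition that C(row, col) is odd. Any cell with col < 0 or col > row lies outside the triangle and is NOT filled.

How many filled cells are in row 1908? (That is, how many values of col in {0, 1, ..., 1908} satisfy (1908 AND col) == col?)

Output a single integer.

Answer: 128

Derivation:
1908 in binary = 11101110100
popcount(1908) = number of 1-bits in 11101110100 = 7
A col c satisfies (1908 AND c) == c iff every set bit of c is also set in 1908; each of the 7 set bits of 1908 can independently be on or off in c.
count = 2^7 = 128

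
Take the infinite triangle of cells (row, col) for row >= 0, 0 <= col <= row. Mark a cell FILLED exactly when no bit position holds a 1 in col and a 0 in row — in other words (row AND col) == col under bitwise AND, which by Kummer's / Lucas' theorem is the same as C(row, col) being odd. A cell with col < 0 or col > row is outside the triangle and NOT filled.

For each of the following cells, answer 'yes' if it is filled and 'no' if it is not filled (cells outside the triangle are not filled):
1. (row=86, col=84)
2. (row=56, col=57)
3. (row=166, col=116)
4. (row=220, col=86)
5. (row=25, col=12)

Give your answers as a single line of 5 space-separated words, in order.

Answer: yes no no no no

Derivation:
(86,84): row=0b1010110, col=0b1010100, row AND col = 0b1010100 = 84; 84 == 84 -> filled
(56,57): col outside [0, 56] -> not filled
(166,116): row=0b10100110, col=0b1110100, row AND col = 0b100100 = 36; 36 != 116 -> empty
(220,86): row=0b11011100, col=0b1010110, row AND col = 0b1010100 = 84; 84 != 86 -> empty
(25,12): row=0b11001, col=0b1100, row AND col = 0b1000 = 8; 8 != 12 -> empty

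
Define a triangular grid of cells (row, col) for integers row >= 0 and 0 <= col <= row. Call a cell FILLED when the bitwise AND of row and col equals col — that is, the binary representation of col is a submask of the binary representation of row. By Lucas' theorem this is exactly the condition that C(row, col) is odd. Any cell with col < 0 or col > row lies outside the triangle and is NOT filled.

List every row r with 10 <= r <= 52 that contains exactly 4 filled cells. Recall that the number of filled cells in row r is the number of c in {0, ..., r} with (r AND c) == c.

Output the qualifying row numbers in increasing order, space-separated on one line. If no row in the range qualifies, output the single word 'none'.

Answer: 10 12 17 18 20 24 33 34 36 40 48

Derivation:
Row r has 2^popcount(r) filled cells, so we need popcount(r) = log2(4) = 2.
Scan r = 10..52 and keep those with exactly 2 one-bits:
r=10=1010 popcount=2 -> KEEP
r=11=1011 popcount=3 -> skip
r=12=1100 popcount=2 -> KEEP
r=13=1101 popcount=3 -> skip
r=14=1110 popcount=3 -> skip
r=15=1111 popcount=4 -> skip
r=16=10000 popcount=1 -> skip
r=17=10001 popcount=2 -> KEEP
r=18=10010 popcount=2 -> KEEP
r=19=10011 popcount=3 -> skip
r=20=10100 popcount=2 -> KEEP
r=21=10101 popcount=3 -> skip
r=22=10110 popcount=3 -> skip
r=23=10111 popcount=4 -> skip
r=24=11000 popcount=2 -> KEEP
r=25=11001 popcount=3 -> skip
r=26=11010 popcount=3 -> skip
r=27=11011 popcount=4 -> skip
r=28=11100 popcount=3 -> skip
r=29=11101 popcount=4 -> skip
r=30=11110 popcount=4 -> skip
r=31=11111 popcount=5 -> skip
r=32=100000 popcount=1 -> skip
r=33=100001 popcount=2 -> KEEP
r=34=100010 popcount=2 -> KEEP
r=35=100011 popcount=3 -> skip
r=36=100100 popcount=2 -> KEEP
r=37=100101 popcount=3 -> skip
r=38=100110 popcount=3 -> skip
r=39=100111 popcount=4 -> skip
r=40=101000 popcount=2 -> KEEP
r=41=101001 popcount=3 -> skip
r=42=101010 popcount=3 -> skip
r=43=101011 popcount=4 -> skip
r=44=101100 popcount=3 -> skip
r=45=101101 popcount=4 -> skip
r=46=101110 popcount=4 -> skip
r=47=101111 popcount=5 -> skip
r=48=110000 popcount=2 -> KEEP
r=49=110001 popcount=3 -> skip
r=50=110010 popcount=3 -> skip
r=51=110011 popcount=4 -> skip
r=52=110100 popcount=3 -> skip
Kept rows: 10 12 17 18 20 24 33 34 36 40 48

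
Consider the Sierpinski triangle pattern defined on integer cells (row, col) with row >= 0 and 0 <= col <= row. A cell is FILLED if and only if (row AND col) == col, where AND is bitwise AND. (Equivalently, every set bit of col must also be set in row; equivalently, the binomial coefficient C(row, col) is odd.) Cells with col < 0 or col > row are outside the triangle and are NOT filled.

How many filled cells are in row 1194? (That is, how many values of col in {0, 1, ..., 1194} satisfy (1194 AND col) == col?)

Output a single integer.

1194 in binary = 10010101010
popcount(1194) = number of 1-bits in 10010101010 = 5
A col c satisfies (1194 AND c) == c iff every set bit of c is also set in 1194; each of the 5 set bits of 1194 can independently be on or off in c.
count = 2^5 = 32

Answer: 32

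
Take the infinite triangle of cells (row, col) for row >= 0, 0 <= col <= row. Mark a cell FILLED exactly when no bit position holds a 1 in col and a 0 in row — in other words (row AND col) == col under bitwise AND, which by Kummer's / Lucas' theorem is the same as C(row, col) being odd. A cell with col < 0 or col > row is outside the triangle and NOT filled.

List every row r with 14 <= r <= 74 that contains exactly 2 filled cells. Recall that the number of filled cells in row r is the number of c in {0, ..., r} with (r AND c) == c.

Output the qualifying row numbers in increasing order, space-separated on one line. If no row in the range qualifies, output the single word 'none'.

Row r has 2^popcount(r) filled cells, so we need popcount(r) = log2(2) = 1.
Scan r = 14..74 and keep those with exactly 1 one-bits:
r=14=1110 popcount=3 -> skip
r=15=1111 popcount=4 -> skip
r=16=10000 popcount=1 -> KEEP
r=17=10001 popcount=2 -> skip
r=18=10010 popcount=2 -> skip
r=19=10011 popcount=3 -> skip
r=20=10100 popcount=2 -> skip
r=21=10101 popcount=3 -> skip
r=22=10110 popcount=3 -> skip
r=23=10111 popcount=4 -> skip
r=24=11000 popcount=2 -> skip
r=25=11001 popcount=3 -> skip
r=26=11010 popcount=3 -> skip
r=27=11011 popcount=4 -> skip
r=28=11100 popcount=3 -> skip
r=29=11101 popcount=4 -> skip
r=30=11110 popcount=4 -> skip
r=31=11111 popcount=5 -> skip
r=32=100000 popcount=1 -> KEEP
r=33=100001 popcount=2 -> skip
r=34=100010 popcount=2 -> skip
r=35=100011 popcount=3 -> skip
r=36=100100 popcount=2 -> skip
r=37=100101 popcount=3 -> skip
r=38=100110 popcount=3 -> skip
r=39=100111 popcount=4 -> skip
r=40=101000 popcount=2 -> skip
r=41=101001 popcount=3 -> skip
r=42=101010 popcount=3 -> skip
r=43=101011 popcount=4 -> skip
r=44=101100 popcount=3 -> skip
r=45=101101 popcount=4 -> skip
r=46=101110 popcount=4 -> skip
r=47=101111 popcount=5 -> skip
r=48=110000 popcount=2 -> skip
r=49=110001 popcount=3 -> skip
r=50=110010 popcount=3 -> skip
r=51=110011 popcount=4 -> skip
r=52=110100 popcount=3 -> skip
r=53=110101 popcount=4 -> skip
r=54=110110 popcount=4 -> skip
r=55=110111 popcount=5 -> skip
r=56=111000 popcount=3 -> skip
r=57=111001 popcount=4 -> skip
r=58=111010 popcount=4 -> skip
r=59=111011 popcount=5 -> skip
r=60=111100 popcount=4 -> skip
r=61=111101 popcount=5 -> skip
r=62=111110 popcount=5 -> skip
r=63=111111 popcount=6 -> skip
r=64=1000000 popcount=1 -> KEEP
r=65=1000001 popcount=2 -> skip
r=66=1000010 popcount=2 -> skip
r=67=1000011 popcount=3 -> skip
r=68=1000100 popcount=2 -> skip
r=69=1000101 popcount=3 -> skip
r=70=1000110 popcount=3 -> skip
r=71=1000111 popcount=4 -> skip
r=72=1001000 popcount=2 -> skip
r=73=1001001 popcount=3 -> skip
r=74=1001010 popcount=3 -> skip
Kept rows: 16 32 64

Answer: 16 32 64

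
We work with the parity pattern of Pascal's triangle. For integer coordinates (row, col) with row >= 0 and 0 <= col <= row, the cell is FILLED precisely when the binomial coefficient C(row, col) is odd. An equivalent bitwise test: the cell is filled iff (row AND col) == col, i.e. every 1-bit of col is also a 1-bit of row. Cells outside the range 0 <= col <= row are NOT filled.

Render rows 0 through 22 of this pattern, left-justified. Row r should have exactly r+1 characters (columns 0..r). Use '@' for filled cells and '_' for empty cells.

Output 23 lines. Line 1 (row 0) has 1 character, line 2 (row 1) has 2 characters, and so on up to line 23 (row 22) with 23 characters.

r0=0: @
r1=1: @@
r2=10: @_@
r3=11: @@@@
r4=100: @___@
r5=101: @@__@@
r6=110: @_@_@_@
r7=111: @@@@@@@@
r8=1000: @_______@
r9=1001: @@______@@
r10=1010: @_@_____@_@
r11=1011: @@@@____@@@@
r12=1100: @___@___@___@
r13=1101: @@__@@__@@__@@
r14=1110: @_@_@_@_@_@_@_@
r15=1111: @@@@@@@@@@@@@@@@
r16=10000: @_______________@
r17=10001: @@______________@@
r18=10010: @_@_____________@_@
r19=10011: @@@@____________@@@@
r20=10100: @___@___________@___@
r21=10101: @@__@@__________@@__@@
r22=10110: @_@_@_@_________@_@_@_@

Answer: @
@@
@_@
@@@@
@___@
@@__@@
@_@_@_@
@@@@@@@@
@_______@
@@______@@
@_@_____@_@
@@@@____@@@@
@___@___@___@
@@__@@__@@__@@
@_@_@_@_@_@_@_@
@@@@@@@@@@@@@@@@
@_______________@
@@______________@@
@_@_____________@_@
@@@@____________@@@@
@___@___________@___@
@@__@@__________@@__@@
@_@_@_@_________@_@_@_@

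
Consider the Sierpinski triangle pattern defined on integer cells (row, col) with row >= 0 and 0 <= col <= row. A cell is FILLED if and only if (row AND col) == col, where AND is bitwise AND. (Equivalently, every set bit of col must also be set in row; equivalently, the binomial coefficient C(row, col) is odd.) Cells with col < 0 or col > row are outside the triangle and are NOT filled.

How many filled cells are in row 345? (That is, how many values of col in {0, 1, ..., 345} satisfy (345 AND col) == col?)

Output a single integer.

Answer: 32

Derivation:
345 in binary = 101011001
popcount(345) = number of 1-bits in 101011001 = 5
A col c satisfies (345 AND c) == c iff every set bit of c is also set in 345; each of the 5 set bits of 345 can independently be on or off in c.
count = 2^5 = 32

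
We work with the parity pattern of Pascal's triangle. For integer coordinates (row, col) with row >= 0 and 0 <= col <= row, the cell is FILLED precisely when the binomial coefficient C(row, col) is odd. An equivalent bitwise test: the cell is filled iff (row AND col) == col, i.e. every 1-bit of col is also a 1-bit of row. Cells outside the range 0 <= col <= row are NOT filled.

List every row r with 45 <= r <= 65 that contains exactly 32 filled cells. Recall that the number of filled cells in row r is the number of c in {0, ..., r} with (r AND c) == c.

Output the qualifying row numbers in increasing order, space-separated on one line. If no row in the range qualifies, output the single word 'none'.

Answer: 47 55 59 61 62

Derivation:
Row r has 2^popcount(r) filled cells, so we need popcount(r) = log2(32) = 5.
Scan r = 45..65 and keep those with exactly 5 one-bits:
r=45=101101 popcount=4 -> skip
r=46=101110 popcount=4 -> skip
r=47=101111 popcount=5 -> KEEP
r=48=110000 popcount=2 -> skip
r=49=110001 popcount=3 -> skip
r=50=110010 popcount=3 -> skip
r=51=110011 popcount=4 -> skip
r=52=110100 popcount=3 -> skip
r=53=110101 popcount=4 -> skip
r=54=110110 popcount=4 -> skip
r=55=110111 popcount=5 -> KEEP
r=56=111000 popcount=3 -> skip
r=57=111001 popcount=4 -> skip
r=58=111010 popcount=4 -> skip
r=59=111011 popcount=5 -> KEEP
r=60=111100 popcount=4 -> skip
r=61=111101 popcount=5 -> KEEP
r=62=111110 popcount=5 -> KEEP
r=63=111111 popcount=6 -> skip
r=64=1000000 popcount=1 -> skip
r=65=1000001 popcount=2 -> skip
Kept rows: 47 55 59 61 62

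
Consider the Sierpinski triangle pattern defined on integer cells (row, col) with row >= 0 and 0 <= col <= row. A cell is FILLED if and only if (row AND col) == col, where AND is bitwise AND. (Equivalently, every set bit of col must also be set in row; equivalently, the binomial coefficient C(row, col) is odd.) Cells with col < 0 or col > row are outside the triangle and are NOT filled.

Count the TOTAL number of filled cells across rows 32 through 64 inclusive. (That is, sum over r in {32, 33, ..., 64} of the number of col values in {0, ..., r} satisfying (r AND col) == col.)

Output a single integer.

r32=100000 pc1: +2 =2
r33=100001 pc2: +4 =6
r34=100010 pc2: +4 =10
r35=100011 pc3: +8 =18
r36=100100 pc2: +4 =22
r37=100101 pc3: +8 =30
r38=100110 pc3: +8 =38
r39=100111 pc4: +16 =54
r40=101000 pc2: +4 =58
r41=101001 pc3: +8 =66
r42=101010 pc3: +8 =74
r43=101011 pc4: +16 =90
r44=101100 pc3: +8 =98
r45=101101 pc4: +16 =114
r46=101110 pc4: +16 =130
r47=101111 pc5: +32 =162
r48=110000 pc2: +4 =166
r49=110001 pc3: +8 =174
r50=110010 pc3: +8 =182
r51=110011 pc4: +16 =198
r52=110100 pc3: +8 =206
r53=110101 pc4: +16 =222
r54=110110 pc4: +16 =238
r55=110111 pc5: +32 =270
r56=111000 pc3: +8 =278
r57=111001 pc4: +16 =294
r58=111010 pc4: +16 =310
r59=111011 pc5: +32 =342
r60=111100 pc4: +16 =358
r61=111101 pc5: +32 =390
r62=111110 pc5: +32 =422
r63=111111 pc6: +64 =486
r64=1000000 pc1: +2 =488

Answer: 488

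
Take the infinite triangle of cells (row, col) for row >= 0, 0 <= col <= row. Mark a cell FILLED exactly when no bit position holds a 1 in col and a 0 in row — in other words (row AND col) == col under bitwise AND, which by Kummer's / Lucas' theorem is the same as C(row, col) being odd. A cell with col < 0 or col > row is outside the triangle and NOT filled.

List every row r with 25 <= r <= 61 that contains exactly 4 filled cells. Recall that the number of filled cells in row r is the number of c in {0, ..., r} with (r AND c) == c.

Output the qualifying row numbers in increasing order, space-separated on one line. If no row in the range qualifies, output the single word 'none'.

Row r has 2^popcount(r) filled cells, so we need popcount(r) = log2(4) = 2.
Scan r = 25..61 and keep those with exactly 2 one-bits:
r=25=11001 popcount=3 -> skip
r=26=11010 popcount=3 -> skip
r=27=11011 popcount=4 -> skip
r=28=11100 popcount=3 -> skip
r=29=11101 popcount=4 -> skip
r=30=11110 popcount=4 -> skip
r=31=11111 popcount=5 -> skip
r=32=100000 popcount=1 -> skip
r=33=100001 popcount=2 -> KEEP
r=34=100010 popcount=2 -> KEEP
r=35=100011 popcount=3 -> skip
r=36=100100 popcount=2 -> KEEP
r=37=100101 popcount=3 -> skip
r=38=100110 popcount=3 -> skip
r=39=100111 popcount=4 -> skip
r=40=101000 popcount=2 -> KEEP
r=41=101001 popcount=3 -> skip
r=42=101010 popcount=3 -> skip
r=43=101011 popcount=4 -> skip
r=44=101100 popcount=3 -> skip
r=45=101101 popcount=4 -> skip
r=46=101110 popcount=4 -> skip
r=47=101111 popcount=5 -> skip
r=48=110000 popcount=2 -> KEEP
r=49=110001 popcount=3 -> skip
r=50=110010 popcount=3 -> skip
r=51=110011 popcount=4 -> skip
r=52=110100 popcount=3 -> skip
r=53=110101 popcount=4 -> skip
r=54=110110 popcount=4 -> skip
r=55=110111 popcount=5 -> skip
r=56=111000 popcount=3 -> skip
r=57=111001 popcount=4 -> skip
r=58=111010 popcount=4 -> skip
r=59=111011 popcount=5 -> skip
r=60=111100 popcount=4 -> skip
r=61=111101 popcount=5 -> skip
Kept rows: 33 34 36 40 48

Answer: 33 34 36 40 48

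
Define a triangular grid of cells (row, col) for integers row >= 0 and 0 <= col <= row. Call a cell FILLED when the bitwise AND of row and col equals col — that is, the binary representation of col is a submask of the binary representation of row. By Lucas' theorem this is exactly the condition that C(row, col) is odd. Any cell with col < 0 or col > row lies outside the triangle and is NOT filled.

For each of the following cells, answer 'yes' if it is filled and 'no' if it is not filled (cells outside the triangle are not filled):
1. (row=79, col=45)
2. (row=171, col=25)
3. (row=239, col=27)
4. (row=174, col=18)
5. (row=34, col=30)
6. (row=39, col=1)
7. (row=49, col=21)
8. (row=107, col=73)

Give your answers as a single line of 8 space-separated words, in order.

(79,45): row=0b1001111, col=0b101101, row AND col = 0b1101 = 13; 13 != 45 -> empty
(171,25): row=0b10101011, col=0b11001, row AND col = 0b1001 = 9; 9 != 25 -> empty
(239,27): row=0b11101111, col=0b11011, row AND col = 0b1011 = 11; 11 != 27 -> empty
(174,18): row=0b10101110, col=0b10010, row AND col = 0b10 = 2; 2 != 18 -> empty
(34,30): row=0b100010, col=0b11110, row AND col = 0b10 = 2; 2 != 30 -> empty
(39,1): row=0b100111, col=0b1, row AND col = 0b1 = 1; 1 == 1 -> filled
(49,21): row=0b110001, col=0b10101, row AND col = 0b10001 = 17; 17 != 21 -> empty
(107,73): row=0b1101011, col=0b1001001, row AND col = 0b1001001 = 73; 73 == 73 -> filled

Answer: no no no no no yes no yes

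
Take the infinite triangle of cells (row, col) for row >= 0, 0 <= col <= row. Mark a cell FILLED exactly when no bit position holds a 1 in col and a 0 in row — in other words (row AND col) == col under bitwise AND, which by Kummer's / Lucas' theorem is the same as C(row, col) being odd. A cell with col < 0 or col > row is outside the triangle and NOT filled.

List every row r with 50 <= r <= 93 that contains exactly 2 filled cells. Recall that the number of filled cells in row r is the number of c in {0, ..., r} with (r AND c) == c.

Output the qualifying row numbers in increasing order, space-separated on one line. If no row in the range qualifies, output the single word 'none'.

Answer: 64

Derivation:
Row r has 2^popcount(r) filled cells, so we need popcount(r) = log2(2) = 1.
Scan r = 50..93 and keep those with exactly 1 one-bits:
r=50=110010 popcount=3 -> skip
r=51=110011 popcount=4 -> skip
r=52=110100 popcount=3 -> skip
r=53=110101 popcount=4 -> skip
r=54=110110 popcount=4 -> skip
r=55=110111 popcount=5 -> skip
r=56=111000 popcount=3 -> skip
r=57=111001 popcount=4 -> skip
r=58=111010 popcount=4 -> skip
r=59=111011 popcount=5 -> skip
r=60=111100 popcount=4 -> skip
r=61=111101 popcount=5 -> skip
r=62=111110 popcount=5 -> skip
r=63=111111 popcount=6 -> skip
r=64=1000000 popcount=1 -> KEEP
r=65=1000001 popcount=2 -> skip
r=66=1000010 popcount=2 -> skip
r=67=1000011 popcount=3 -> skip
r=68=1000100 popcount=2 -> skip
r=69=1000101 popcount=3 -> skip
r=70=1000110 popcount=3 -> skip
r=71=1000111 popcount=4 -> skip
r=72=1001000 popcount=2 -> skip
r=73=1001001 popcount=3 -> skip
r=74=1001010 popcount=3 -> skip
r=75=1001011 popcount=4 -> skip
r=76=1001100 popcount=3 -> skip
r=77=1001101 popcount=4 -> skip
r=78=1001110 popcount=4 -> skip
r=79=1001111 popcount=5 -> skip
r=80=1010000 popcount=2 -> skip
r=81=1010001 popcount=3 -> skip
r=82=1010010 popcount=3 -> skip
r=83=1010011 popcount=4 -> skip
r=84=1010100 popcount=3 -> skip
r=85=1010101 popcount=4 -> skip
r=86=1010110 popcount=4 -> skip
r=87=1010111 popcount=5 -> skip
r=88=1011000 popcount=3 -> skip
r=89=1011001 popcount=4 -> skip
r=90=1011010 popcount=4 -> skip
r=91=1011011 popcount=5 -> skip
r=92=1011100 popcount=4 -> skip
r=93=1011101 popcount=5 -> skip
Kept rows: 64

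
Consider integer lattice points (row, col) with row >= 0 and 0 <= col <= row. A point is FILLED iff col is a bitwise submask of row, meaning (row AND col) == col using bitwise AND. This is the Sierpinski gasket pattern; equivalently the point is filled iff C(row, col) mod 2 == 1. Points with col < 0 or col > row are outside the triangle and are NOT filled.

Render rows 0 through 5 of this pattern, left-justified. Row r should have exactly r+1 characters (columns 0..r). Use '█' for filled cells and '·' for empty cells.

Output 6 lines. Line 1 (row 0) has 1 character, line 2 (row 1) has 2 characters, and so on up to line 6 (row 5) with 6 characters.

Answer: █
██
█·█
████
█···█
██··██

Derivation:
r0=0: █
r1=1: ██
r2=10: █·█
r3=11: ████
r4=100: █···█
r5=101: ██··██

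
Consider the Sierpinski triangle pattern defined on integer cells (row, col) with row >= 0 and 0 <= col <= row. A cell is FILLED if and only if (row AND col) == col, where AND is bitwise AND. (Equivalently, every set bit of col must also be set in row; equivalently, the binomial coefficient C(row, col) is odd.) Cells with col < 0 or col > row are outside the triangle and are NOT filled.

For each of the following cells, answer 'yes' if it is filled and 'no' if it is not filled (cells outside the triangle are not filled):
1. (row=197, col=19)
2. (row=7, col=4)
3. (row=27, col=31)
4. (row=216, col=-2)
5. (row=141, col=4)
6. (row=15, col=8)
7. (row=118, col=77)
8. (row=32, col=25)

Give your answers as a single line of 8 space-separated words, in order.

Answer: no yes no no yes yes no no

Derivation:
(197,19): row=0b11000101, col=0b10011, row AND col = 0b1 = 1; 1 != 19 -> empty
(7,4): row=0b111, col=0b100, row AND col = 0b100 = 4; 4 == 4 -> filled
(27,31): col outside [0, 27] -> not filled
(216,-2): col outside [0, 216] -> not filled
(141,4): row=0b10001101, col=0b100, row AND col = 0b100 = 4; 4 == 4 -> filled
(15,8): row=0b1111, col=0b1000, row AND col = 0b1000 = 8; 8 == 8 -> filled
(118,77): row=0b1110110, col=0b1001101, row AND col = 0b1000100 = 68; 68 != 77 -> empty
(32,25): row=0b100000, col=0b11001, row AND col = 0b0 = 0; 0 != 25 -> empty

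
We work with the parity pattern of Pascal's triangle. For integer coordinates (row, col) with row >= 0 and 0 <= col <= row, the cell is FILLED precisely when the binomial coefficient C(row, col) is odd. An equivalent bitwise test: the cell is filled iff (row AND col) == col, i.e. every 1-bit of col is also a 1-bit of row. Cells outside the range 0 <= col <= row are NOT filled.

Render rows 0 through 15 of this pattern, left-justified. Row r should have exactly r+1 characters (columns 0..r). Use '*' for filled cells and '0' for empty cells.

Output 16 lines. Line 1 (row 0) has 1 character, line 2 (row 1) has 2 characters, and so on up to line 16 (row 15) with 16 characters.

r0=0: *
r1=1: **
r2=10: *0*
r3=11: ****
r4=100: *000*
r5=101: **00**
r6=110: *0*0*0*
r7=111: ********
r8=1000: *0000000*
r9=1001: **000000**
r10=1010: *0*00000*0*
r11=1011: ****0000****
r12=1100: *000*000*000*
r13=1101: **00**00**00**
r14=1110: *0*0*0*0*0*0*0*
r15=1111: ****************

Answer: *
**
*0*
****
*000*
**00**
*0*0*0*
********
*0000000*
**000000**
*0*00000*0*
****0000****
*000*000*000*
**00**00**00**
*0*0*0*0*0*0*0*
****************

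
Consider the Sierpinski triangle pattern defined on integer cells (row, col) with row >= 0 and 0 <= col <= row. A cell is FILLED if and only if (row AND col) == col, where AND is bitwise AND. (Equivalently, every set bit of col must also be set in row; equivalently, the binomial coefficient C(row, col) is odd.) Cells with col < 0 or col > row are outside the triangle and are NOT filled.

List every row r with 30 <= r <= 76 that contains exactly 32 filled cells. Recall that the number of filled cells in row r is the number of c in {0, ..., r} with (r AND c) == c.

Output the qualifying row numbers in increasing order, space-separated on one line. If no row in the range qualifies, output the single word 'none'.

Row r has 2^popcount(r) filled cells, so we need popcount(r) = log2(32) = 5.
Scan r = 30..76 and keep those with exactly 5 one-bits:
r=30=11110 popcount=4 -> skip
r=31=11111 popcount=5 -> KEEP
r=32=100000 popcount=1 -> skip
r=33=100001 popcount=2 -> skip
r=34=100010 popcount=2 -> skip
r=35=100011 popcount=3 -> skip
r=36=100100 popcount=2 -> skip
r=37=100101 popcount=3 -> skip
r=38=100110 popcount=3 -> skip
r=39=100111 popcount=4 -> skip
r=40=101000 popcount=2 -> skip
r=41=101001 popcount=3 -> skip
r=42=101010 popcount=3 -> skip
r=43=101011 popcount=4 -> skip
r=44=101100 popcount=3 -> skip
r=45=101101 popcount=4 -> skip
r=46=101110 popcount=4 -> skip
r=47=101111 popcount=5 -> KEEP
r=48=110000 popcount=2 -> skip
r=49=110001 popcount=3 -> skip
r=50=110010 popcount=3 -> skip
r=51=110011 popcount=4 -> skip
r=52=110100 popcount=3 -> skip
r=53=110101 popcount=4 -> skip
r=54=110110 popcount=4 -> skip
r=55=110111 popcount=5 -> KEEP
r=56=111000 popcount=3 -> skip
r=57=111001 popcount=4 -> skip
r=58=111010 popcount=4 -> skip
r=59=111011 popcount=5 -> KEEP
r=60=111100 popcount=4 -> skip
r=61=111101 popcount=5 -> KEEP
r=62=111110 popcount=5 -> KEEP
r=63=111111 popcount=6 -> skip
r=64=1000000 popcount=1 -> skip
r=65=1000001 popcount=2 -> skip
r=66=1000010 popcount=2 -> skip
r=67=1000011 popcount=3 -> skip
r=68=1000100 popcount=2 -> skip
r=69=1000101 popcount=3 -> skip
r=70=1000110 popcount=3 -> skip
r=71=1000111 popcount=4 -> skip
r=72=1001000 popcount=2 -> skip
r=73=1001001 popcount=3 -> skip
r=74=1001010 popcount=3 -> skip
r=75=1001011 popcount=4 -> skip
r=76=1001100 popcount=3 -> skip
Kept rows: 31 47 55 59 61 62

Answer: 31 47 55 59 61 62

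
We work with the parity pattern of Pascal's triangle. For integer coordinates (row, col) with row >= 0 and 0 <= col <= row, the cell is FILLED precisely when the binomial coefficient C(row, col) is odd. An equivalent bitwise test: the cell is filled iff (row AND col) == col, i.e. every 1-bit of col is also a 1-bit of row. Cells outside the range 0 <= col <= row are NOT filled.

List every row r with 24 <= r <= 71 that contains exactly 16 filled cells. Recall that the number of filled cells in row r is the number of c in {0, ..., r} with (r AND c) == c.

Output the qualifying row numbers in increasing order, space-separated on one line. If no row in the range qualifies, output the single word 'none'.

Answer: 27 29 30 39 43 45 46 51 53 54 57 58 60 71

Derivation:
Row r has 2^popcount(r) filled cells, so we need popcount(r) = log2(16) = 4.
Scan r = 24..71 and keep those with exactly 4 one-bits:
r=24=11000 popcount=2 -> skip
r=25=11001 popcount=3 -> skip
r=26=11010 popcount=3 -> skip
r=27=11011 popcount=4 -> KEEP
r=28=11100 popcount=3 -> skip
r=29=11101 popcount=4 -> KEEP
r=30=11110 popcount=4 -> KEEP
r=31=11111 popcount=5 -> skip
r=32=100000 popcount=1 -> skip
r=33=100001 popcount=2 -> skip
r=34=100010 popcount=2 -> skip
r=35=100011 popcount=3 -> skip
r=36=100100 popcount=2 -> skip
r=37=100101 popcount=3 -> skip
r=38=100110 popcount=3 -> skip
r=39=100111 popcount=4 -> KEEP
r=40=101000 popcount=2 -> skip
r=41=101001 popcount=3 -> skip
r=42=101010 popcount=3 -> skip
r=43=101011 popcount=4 -> KEEP
r=44=101100 popcount=3 -> skip
r=45=101101 popcount=4 -> KEEP
r=46=101110 popcount=4 -> KEEP
r=47=101111 popcount=5 -> skip
r=48=110000 popcount=2 -> skip
r=49=110001 popcount=3 -> skip
r=50=110010 popcount=3 -> skip
r=51=110011 popcount=4 -> KEEP
r=52=110100 popcount=3 -> skip
r=53=110101 popcount=4 -> KEEP
r=54=110110 popcount=4 -> KEEP
r=55=110111 popcount=5 -> skip
r=56=111000 popcount=3 -> skip
r=57=111001 popcount=4 -> KEEP
r=58=111010 popcount=4 -> KEEP
r=59=111011 popcount=5 -> skip
r=60=111100 popcount=4 -> KEEP
r=61=111101 popcount=5 -> skip
r=62=111110 popcount=5 -> skip
r=63=111111 popcount=6 -> skip
r=64=1000000 popcount=1 -> skip
r=65=1000001 popcount=2 -> skip
r=66=1000010 popcount=2 -> skip
r=67=1000011 popcount=3 -> skip
r=68=1000100 popcount=2 -> skip
r=69=1000101 popcount=3 -> skip
r=70=1000110 popcount=3 -> skip
r=71=1000111 popcount=4 -> KEEP
Kept rows: 27 29 30 39 43 45 46 51 53 54 57 58 60 71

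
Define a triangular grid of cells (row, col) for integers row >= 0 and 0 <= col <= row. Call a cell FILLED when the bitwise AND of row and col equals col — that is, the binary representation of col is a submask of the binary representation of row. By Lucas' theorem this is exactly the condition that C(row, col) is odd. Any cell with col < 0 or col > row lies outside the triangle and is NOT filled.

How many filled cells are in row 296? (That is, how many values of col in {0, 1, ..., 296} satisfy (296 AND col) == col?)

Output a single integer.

296 in binary = 100101000
popcount(296) = number of 1-bits in 100101000 = 3
A col c satisfies (296 AND c) == c iff every set bit of c is also set in 296; each of the 3 set bits of 296 can independently be on or off in c.
count = 2^3 = 8

Answer: 8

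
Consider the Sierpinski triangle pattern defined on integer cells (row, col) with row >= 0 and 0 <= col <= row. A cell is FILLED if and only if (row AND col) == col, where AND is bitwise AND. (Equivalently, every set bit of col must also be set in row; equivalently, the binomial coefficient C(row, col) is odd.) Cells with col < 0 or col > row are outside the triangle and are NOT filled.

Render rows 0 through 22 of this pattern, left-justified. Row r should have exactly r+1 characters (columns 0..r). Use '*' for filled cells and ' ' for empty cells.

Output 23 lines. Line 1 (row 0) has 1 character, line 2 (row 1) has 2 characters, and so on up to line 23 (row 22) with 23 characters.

r0=0: *
r1=1: **
r2=10: * *
r3=11: ****
r4=100: *   *
r5=101: **  **
r6=110: * * * *
r7=111: ********
r8=1000: *       *
r9=1001: **      **
r10=1010: * *     * *
r11=1011: ****    ****
r12=1100: *   *   *   *
r13=1101: **  **  **  **
r14=1110: * * * * * * * *
r15=1111: ****************
r16=10000: *               *
r17=10001: **              **
r18=10010: * *             * *
r19=10011: ****            ****
r20=10100: *   *           *   *
r21=10101: **  **          **  **
r22=10110: * * * *         * * * *

Answer: *
**
* *
****
*   *
**  **
* * * *
********
*       *
**      **
* *     * *
****    ****
*   *   *   *
**  **  **  **
* * * * * * * *
****************
*               *
**              **
* *             * *
****            ****
*   *           *   *
**  **          **  **
* * * *         * * * *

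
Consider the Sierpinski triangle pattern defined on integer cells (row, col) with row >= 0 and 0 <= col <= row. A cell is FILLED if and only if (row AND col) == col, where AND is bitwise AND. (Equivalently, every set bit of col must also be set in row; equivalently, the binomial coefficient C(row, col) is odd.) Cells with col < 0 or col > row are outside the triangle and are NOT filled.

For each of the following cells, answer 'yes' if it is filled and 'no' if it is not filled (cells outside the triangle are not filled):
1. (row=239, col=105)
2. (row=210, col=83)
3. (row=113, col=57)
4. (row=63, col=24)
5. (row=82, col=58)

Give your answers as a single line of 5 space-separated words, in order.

(239,105): row=0b11101111, col=0b1101001, row AND col = 0b1101001 = 105; 105 == 105 -> filled
(210,83): row=0b11010010, col=0b1010011, row AND col = 0b1010010 = 82; 82 != 83 -> empty
(113,57): row=0b1110001, col=0b111001, row AND col = 0b110001 = 49; 49 != 57 -> empty
(63,24): row=0b111111, col=0b11000, row AND col = 0b11000 = 24; 24 == 24 -> filled
(82,58): row=0b1010010, col=0b111010, row AND col = 0b10010 = 18; 18 != 58 -> empty

Answer: yes no no yes no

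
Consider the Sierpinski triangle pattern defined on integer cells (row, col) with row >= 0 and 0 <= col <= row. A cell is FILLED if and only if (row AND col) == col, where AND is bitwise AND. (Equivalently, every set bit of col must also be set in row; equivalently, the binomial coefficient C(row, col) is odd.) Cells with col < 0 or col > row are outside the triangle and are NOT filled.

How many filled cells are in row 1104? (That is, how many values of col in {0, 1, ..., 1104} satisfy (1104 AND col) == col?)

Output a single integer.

Answer: 8

Derivation:
1104 in binary = 10001010000
popcount(1104) = number of 1-bits in 10001010000 = 3
A col c satisfies (1104 AND c) == c iff every set bit of c is also set in 1104; each of the 3 set bits of 1104 can independently be on or off in c.
count = 2^3 = 8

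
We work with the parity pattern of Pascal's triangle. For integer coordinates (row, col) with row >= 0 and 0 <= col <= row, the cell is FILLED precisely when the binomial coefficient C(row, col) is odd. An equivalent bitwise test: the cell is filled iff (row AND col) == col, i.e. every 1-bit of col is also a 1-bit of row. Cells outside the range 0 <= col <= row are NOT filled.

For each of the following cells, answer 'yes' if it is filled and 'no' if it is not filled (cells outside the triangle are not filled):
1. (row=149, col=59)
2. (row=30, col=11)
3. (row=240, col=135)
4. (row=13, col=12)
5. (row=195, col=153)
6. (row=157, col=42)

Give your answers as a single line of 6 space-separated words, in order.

(149,59): row=0b10010101, col=0b111011, row AND col = 0b10001 = 17; 17 != 59 -> empty
(30,11): row=0b11110, col=0b1011, row AND col = 0b1010 = 10; 10 != 11 -> empty
(240,135): row=0b11110000, col=0b10000111, row AND col = 0b10000000 = 128; 128 != 135 -> empty
(13,12): row=0b1101, col=0b1100, row AND col = 0b1100 = 12; 12 == 12 -> filled
(195,153): row=0b11000011, col=0b10011001, row AND col = 0b10000001 = 129; 129 != 153 -> empty
(157,42): row=0b10011101, col=0b101010, row AND col = 0b1000 = 8; 8 != 42 -> empty

Answer: no no no yes no no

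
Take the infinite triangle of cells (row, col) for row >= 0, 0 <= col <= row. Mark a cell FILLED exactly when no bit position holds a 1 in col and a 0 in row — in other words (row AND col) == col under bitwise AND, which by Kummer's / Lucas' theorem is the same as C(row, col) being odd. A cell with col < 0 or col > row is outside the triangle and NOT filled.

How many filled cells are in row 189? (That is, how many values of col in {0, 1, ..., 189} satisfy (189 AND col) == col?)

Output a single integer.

189 in binary = 10111101
popcount(189) = number of 1-bits in 10111101 = 6
A col c satisfies (189 AND c) == c iff every set bit of c is also set in 189; each of the 6 set bits of 189 can independently be on or off in c.
count = 2^6 = 64

Answer: 64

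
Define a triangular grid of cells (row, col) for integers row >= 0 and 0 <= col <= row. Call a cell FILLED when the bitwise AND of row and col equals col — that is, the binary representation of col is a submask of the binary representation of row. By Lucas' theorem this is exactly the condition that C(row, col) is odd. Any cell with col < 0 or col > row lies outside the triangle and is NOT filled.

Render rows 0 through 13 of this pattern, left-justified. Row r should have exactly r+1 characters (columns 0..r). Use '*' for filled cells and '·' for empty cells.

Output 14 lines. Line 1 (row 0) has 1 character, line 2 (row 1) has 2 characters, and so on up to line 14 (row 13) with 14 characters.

Answer: *
**
*·*
****
*···*
**··**
*·*·*·*
********
*·······*
**······**
*·*·····*·*
****····****
*···*···*···*
**··**··**··**

Derivation:
r0=0: *
r1=1: **
r2=10: *·*
r3=11: ****
r4=100: *···*
r5=101: **··**
r6=110: *·*·*·*
r7=111: ********
r8=1000: *·······*
r9=1001: **······**
r10=1010: *·*·····*·*
r11=1011: ****····****
r12=1100: *···*···*···*
r13=1101: **··**··**··**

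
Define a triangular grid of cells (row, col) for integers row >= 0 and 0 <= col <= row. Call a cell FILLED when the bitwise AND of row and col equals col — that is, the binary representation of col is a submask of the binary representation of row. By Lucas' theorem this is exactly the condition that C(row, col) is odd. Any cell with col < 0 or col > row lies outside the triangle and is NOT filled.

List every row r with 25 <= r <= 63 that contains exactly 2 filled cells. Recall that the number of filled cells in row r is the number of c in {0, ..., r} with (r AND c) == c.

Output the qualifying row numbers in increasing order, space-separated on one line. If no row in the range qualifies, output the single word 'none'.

Answer: 32

Derivation:
Row r has 2^popcount(r) filled cells, so we need popcount(r) = log2(2) = 1.
Scan r = 25..63 and keep those with exactly 1 one-bits:
r=25=11001 popcount=3 -> skip
r=26=11010 popcount=3 -> skip
r=27=11011 popcount=4 -> skip
r=28=11100 popcount=3 -> skip
r=29=11101 popcount=4 -> skip
r=30=11110 popcount=4 -> skip
r=31=11111 popcount=5 -> skip
r=32=100000 popcount=1 -> KEEP
r=33=100001 popcount=2 -> skip
r=34=100010 popcount=2 -> skip
r=35=100011 popcount=3 -> skip
r=36=100100 popcount=2 -> skip
r=37=100101 popcount=3 -> skip
r=38=100110 popcount=3 -> skip
r=39=100111 popcount=4 -> skip
r=40=101000 popcount=2 -> skip
r=41=101001 popcount=3 -> skip
r=42=101010 popcount=3 -> skip
r=43=101011 popcount=4 -> skip
r=44=101100 popcount=3 -> skip
r=45=101101 popcount=4 -> skip
r=46=101110 popcount=4 -> skip
r=47=101111 popcount=5 -> skip
r=48=110000 popcount=2 -> skip
r=49=110001 popcount=3 -> skip
r=50=110010 popcount=3 -> skip
r=51=110011 popcount=4 -> skip
r=52=110100 popcount=3 -> skip
r=53=110101 popcount=4 -> skip
r=54=110110 popcount=4 -> skip
r=55=110111 popcount=5 -> skip
r=56=111000 popcount=3 -> skip
r=57=111001 popcount=4 -> skip
r=58=111010 popcount=4 -> skip
r=59=111011 popcount=5 -> skip
r=60=111100 popcount=4 -> skip
r=61=111101 popcount=5 -> skip
r=62=111110 popcount=5 -> skip
r=63=111111 popcount=6 -> skip
Kept rows: 32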